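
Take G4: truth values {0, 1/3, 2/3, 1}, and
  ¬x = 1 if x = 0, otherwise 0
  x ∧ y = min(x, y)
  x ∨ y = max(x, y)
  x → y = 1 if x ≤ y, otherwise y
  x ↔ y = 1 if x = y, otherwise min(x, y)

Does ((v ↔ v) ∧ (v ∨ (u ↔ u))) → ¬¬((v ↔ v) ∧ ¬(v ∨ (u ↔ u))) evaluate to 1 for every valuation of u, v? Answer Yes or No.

Counterexample: take u = 0, v = 0.
v ↔ v = 0 ↔ 0 = 1
u ↔ u = 0 ↔ 0 = 1
v ∨ (u ↔ u) = 0 ∨ 1 = 1
(v ↔ v) ∧ (v ∨ (u ↔ u)) = 1 ∧ 1 = 1
v ↔ v = 0 ↔ 0 = 1
u ↔ u = 0 ↔ 0 = 1
v ∨ (u ↔ u) = 0 ∨ 1 = 1
¬(v ∨ (u ↔ u)) = ¬1 = 0
(v ↔ v) ∧ ¬(v ∨ (u ↔ u)) = 1 ∧ 0 = 0
¬((v ↔ v) ∧ ¬(v ∨ (u ↔ u))) = ¬0 = 1
¬¬((v ↔ v) ∧ ¬(v ∨ (u ↔ u))) = ¬1 = 0
((v ↔ v) ∧ (v ∨ (u ↔ u))) → ¬¬((v ↔ v) ∧ ¬(v ∨ (u ↔ u))) = 1 → 0 = 0
This gives 0 ≠ 1.

No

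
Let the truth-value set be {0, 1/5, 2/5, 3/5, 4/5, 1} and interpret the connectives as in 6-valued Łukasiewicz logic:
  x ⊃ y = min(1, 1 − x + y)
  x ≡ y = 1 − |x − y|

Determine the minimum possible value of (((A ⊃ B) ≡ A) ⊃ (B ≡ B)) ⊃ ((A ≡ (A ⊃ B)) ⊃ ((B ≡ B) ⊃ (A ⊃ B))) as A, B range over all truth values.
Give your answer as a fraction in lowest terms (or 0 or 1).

3/5

Take A = 3/5, B = 0:
A ⊃ B = 3/5 ⊃ 0 = 2/5
(A ⊃ B) ≡ A = 2/5 ≡ 3/5 = 4/5
B ≡ B = 0 ≡ 0 = 1
((A ⊃ B) ≡ A) ⊃ (B ≡ B) = 4/5 ⊃ 1 = 1
A ⊃ B = 3/5 ⊃ 0 = 2/5
A ≡ (A ⊃ B) = 3/5 ≡ 2/5 = 4/5
B ≡ B = 0 ≡ 0 = 1
A ⊃ B = 3/5 ⊃ 0 = 2/5
(B ≡ B) ⊃ (A ⊃ B) = 1 ⊃ 2/5 = 2/5
(A ≡ (A ⊃ B)) ⊃ ((B ≡ B) ⊃ (A ⊃ B)) = 4/5 ⊃ 2/5 = 3/5
(((A ⊃ B) ≡ A) ⊃ (B ≡ B)) ⊃ ((A ≡ (A ⊃ B)) ⊃ ((B ≡ B) ⊃ (A ⊃ B))) = 1 ⊃ 3/5 = 3/5
No assignment yields a value below 3/5, so this is the minimum.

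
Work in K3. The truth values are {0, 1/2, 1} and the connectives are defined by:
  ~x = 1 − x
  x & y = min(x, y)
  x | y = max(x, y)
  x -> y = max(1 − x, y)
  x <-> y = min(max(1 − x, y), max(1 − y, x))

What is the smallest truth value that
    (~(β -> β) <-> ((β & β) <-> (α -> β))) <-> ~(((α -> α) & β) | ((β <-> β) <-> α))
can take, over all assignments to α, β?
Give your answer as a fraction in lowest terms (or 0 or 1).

1/2

Take α = 0, β = 1/2:
β -> β = 1/2 -> 1/2 = 1/2
~(β -> β) = ~1/2 = 1/2
β & β = 1/2 & 1/2 = 1/2
α -> β = 0 -> 1/2 = 1
(β & β) <-> (α -> β) = 1/2 <-> 1 = 1/2
~(β -> β) <-> ((β & β) <-> (α -> β)) = 1/2 <-> 1/2 = 1/2
α -> α = 0 -> 0 = 1
(α -> α) & β = 1 & 1/2 = 1/2
β <-> β = 1/2 <-> 1/2 = 1/2
(β <-> β) <-> α = 1/2 <-> 0 = 1/2
((α -> α) & β) | ((β <-> β) <-> α) = 1/2 | 1/2 = 1/2
~(((α -> α) & β) | ((β <-> β) <-> α)) = ~1/2 = 1/2
(~(β -> β) <-> ((β & β) <-> (α -> β))) <-> ~(((α -> α) & β) | ((β <-> β) <-> α)) = 1/2 <-> 1/2 = 1/2
No assignment yields a value below 1/2, so this is the minimum.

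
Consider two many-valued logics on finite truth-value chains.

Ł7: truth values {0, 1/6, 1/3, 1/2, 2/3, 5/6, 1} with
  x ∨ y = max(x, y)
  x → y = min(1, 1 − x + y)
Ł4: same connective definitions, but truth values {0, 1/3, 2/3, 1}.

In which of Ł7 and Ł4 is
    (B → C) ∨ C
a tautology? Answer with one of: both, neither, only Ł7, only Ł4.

neither

In Ł7: at B = 1/6, C = 0 the value is 5/6 — not a tautology.
In Ł4: at B = 1/3, C = 0 the value is 2/3 — not a tautology.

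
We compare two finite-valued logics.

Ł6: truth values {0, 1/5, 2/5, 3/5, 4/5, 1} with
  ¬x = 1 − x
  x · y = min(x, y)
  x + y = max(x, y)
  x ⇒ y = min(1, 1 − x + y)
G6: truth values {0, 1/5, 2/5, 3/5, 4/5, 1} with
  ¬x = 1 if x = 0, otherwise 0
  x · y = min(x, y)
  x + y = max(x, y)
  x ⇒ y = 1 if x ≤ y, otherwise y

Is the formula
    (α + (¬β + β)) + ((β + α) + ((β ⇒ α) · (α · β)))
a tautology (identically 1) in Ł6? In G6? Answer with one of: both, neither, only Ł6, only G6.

neither

In Ł6: at α = 0, β = 1/5 the value is 4/5 — not a tautology.
In G6: at α = 0, β = 1/5 the value is 1/5 — not a tautology.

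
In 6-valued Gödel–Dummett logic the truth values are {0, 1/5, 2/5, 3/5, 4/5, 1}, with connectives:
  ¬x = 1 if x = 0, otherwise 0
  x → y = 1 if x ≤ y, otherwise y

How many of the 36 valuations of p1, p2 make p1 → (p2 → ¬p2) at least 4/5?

value 1: 11 assignments (counts)
value 0: 25 assignments
So 11 of the 36 assignments meet the threshold.

11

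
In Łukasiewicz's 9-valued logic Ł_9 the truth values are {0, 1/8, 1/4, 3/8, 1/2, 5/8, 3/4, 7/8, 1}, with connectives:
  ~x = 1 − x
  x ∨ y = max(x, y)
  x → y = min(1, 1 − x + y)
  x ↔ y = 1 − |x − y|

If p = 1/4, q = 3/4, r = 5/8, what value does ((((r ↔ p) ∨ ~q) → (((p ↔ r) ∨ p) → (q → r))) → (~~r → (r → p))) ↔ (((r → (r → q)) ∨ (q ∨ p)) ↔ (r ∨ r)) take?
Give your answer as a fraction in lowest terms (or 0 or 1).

5/8

r ↔ p = 5/8 ↔ 1/4 = 5/8
~q = ~3/4 = 1/4
(r ↔ p) ∨ ~q = 5/8 ∨ 1/4 = 5/8
p ↔ r = 1/4 ↔ 5/8 = 5/8
(p ↔ r) ∨ p = 5/8 ∨ 1/4 = 5/8
q → r = 3/4 → 5/8 = 7/8
((p ↔ r) ∨ p) → (q → r) = 5/8 → 7/8 = 1
((r ↔ p) ∨ ~q) → (((p ↔ r) ∨ p) → (q → r)) = 5/8 → 1 = 1
~r = ~5/8 = 3/8
~~r = ~3/8 = 5/8
r → p = 5/8 → 1/4 = 5/8
~~r → (r → p) = 5/8 → 5/8 = 1
(((r ↔ p) ∨ ~q) → (((p ↔ r) ∨ p) → (q → r))) → (~~r → (r → p)) = 1 → 1 = 1
r → q = 5/8 → 3/4 = 1
r → (r → q) = 5/8 → 1 = 1
q ∨ p = 3/4 ∨ 1/4 = 3/4
(r → (r → q)) ∨ (q ∨ p) = 1 ∨ 3/4 = 1
r ∨ r = 5/8 ∨ 5/8 = 5/8
((r → (r → q)) ∨ (q ∨ p)) ↔ (r ∨ r) = 1 ↔ 5/8 = 5/8
((((r ↔ p) ∨ ~q) → (((p ↔ r) ∨ p) → (q → r))) → (~~r → (r → p))) ↔ (((r → (r → q)) ∨ (q ∨ p)) ↔ (r ∨ r)) = 1 ↔ 5/8 = 5/8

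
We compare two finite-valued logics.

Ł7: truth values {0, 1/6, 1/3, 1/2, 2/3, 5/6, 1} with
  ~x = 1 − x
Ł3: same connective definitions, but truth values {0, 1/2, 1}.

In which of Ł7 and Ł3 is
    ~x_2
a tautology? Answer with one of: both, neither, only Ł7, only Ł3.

In Ł7: at x_2 = 1/6 the value is 5/6 — not a tautology.
In Ł3: at x_2 = 1/2 the value is 1/2 — not a tautology.

neither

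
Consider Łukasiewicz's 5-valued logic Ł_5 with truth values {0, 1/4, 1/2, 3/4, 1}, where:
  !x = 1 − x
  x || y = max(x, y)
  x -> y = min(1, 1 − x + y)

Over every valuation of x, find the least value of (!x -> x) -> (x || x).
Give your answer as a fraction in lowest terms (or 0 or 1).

1/2

Take x = 1/2:
!x = !1/2 = 1/2
!x -> x = 1/2 -> 1/2 = 1
x || x = 1/2 || 1/2 = 1/2
(!x -> x) -> (x || x) = 1 -> 1/2 = 1/2
No assignment yields a value below 1/2, so this is the minimum.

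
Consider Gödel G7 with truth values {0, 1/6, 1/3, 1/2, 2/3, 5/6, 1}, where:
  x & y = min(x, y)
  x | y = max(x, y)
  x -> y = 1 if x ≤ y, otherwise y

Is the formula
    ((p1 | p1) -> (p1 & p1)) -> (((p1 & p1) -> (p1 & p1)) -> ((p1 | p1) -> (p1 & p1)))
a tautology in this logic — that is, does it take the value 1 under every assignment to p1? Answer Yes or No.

Yes

p1 = 0 ↦ 1
p1 = 1/6 ↦ 1
p1 = 1/3 ↦ 1
p1 = 1/2 ↦ 1
p1 = 2/3 ↦ 1
p1 = 5/6 ↦ 1
p1 = 1 ↦ 1
Every assignment gives a value ≥ 1.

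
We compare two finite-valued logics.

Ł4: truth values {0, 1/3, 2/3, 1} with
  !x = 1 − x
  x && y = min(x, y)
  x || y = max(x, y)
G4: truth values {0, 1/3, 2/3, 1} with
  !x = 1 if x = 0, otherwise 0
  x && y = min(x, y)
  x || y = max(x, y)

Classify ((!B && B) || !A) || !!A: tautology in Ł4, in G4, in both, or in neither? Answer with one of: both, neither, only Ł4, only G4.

In Ł4: at A = 1/3, B = 0 the value is 2/3 — not a tautology.
In G4: every assignment gives 1 — tautology.

only G4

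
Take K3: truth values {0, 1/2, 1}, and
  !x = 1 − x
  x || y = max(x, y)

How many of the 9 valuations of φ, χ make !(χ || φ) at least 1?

1

φ = 0, χ = 0 ↦ 1  ≥
φ = 0, χ = 1/2 ↦ 1/2  <
φ = 0, χ = 1 ↦ 0  <
φ = 1/2, χ = 0 ↦ 1/2  <
φ = 1/2, χ = 1/2 ↦ 1/2  <
φ = 1/2, χ = 1 ↦ 0  <
φ = 1, χ = 0 ↦ 0  <
φ = 1, χ = 1/2 ↦ 0  <
φ = 1, χ = 1 ↦ 0  <
So 1 of the 9 assignments meets the threshold.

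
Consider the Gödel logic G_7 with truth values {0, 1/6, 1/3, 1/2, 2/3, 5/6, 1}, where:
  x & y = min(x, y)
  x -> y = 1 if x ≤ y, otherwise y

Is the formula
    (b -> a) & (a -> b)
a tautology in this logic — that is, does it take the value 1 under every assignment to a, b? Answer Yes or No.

No

Counterexample: take a = 0, b = 1/6.
b -> a = 1/6 -> 0 = 0
a -> b = 0 -> 1/6 = 1
(b -> a) & (a -> b) = 0 & 1 = 0
This gives 0 ≠ 1.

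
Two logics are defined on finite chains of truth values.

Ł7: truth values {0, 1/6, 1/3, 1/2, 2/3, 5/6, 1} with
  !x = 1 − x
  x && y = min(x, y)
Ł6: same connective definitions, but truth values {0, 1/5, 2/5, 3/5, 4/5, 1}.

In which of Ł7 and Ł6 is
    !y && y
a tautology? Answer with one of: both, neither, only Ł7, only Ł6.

In Ł7: at y = 0 the value is 0 — not a tautology.
In Ł6: at y = 0 the value is 0 — not a tautology.

neither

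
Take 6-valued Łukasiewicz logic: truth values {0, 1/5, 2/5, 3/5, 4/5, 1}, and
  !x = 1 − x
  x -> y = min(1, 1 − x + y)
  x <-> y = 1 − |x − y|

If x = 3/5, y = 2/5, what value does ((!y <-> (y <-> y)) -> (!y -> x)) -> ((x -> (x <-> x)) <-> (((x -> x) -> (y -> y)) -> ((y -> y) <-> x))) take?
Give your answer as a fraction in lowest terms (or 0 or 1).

!y = !2/5 = 3/5
y <-> y = 2/5 <-> 2/5 = 1
!y <-> (y <-> y) = 3/5 <-> 1 = 3/5
!y = !2/5 = 3/5
!y -> x = 3/5 -> 3/5 = 1
(!y <-> (y <-> y)) -> (!y -> x) = 3/5 -> 1 = 1
x <-> x = 3/5 <-> 3/5 = 1
x -> (x <-> x) = 3/5 -> 1 = 1
x -> x = 3/5 -> 3/5 = 1
y -> y = 2/5 -> 2/5 = 1
(x -> x) -> (y -> y) = 1 -> 1 = 1
y -> y = 2/5 -> 2/5 = 1
(y -> y) <-> x = 1 <-> 3/5 = 3/5
((x -> x) -> (y -> y)) -> ((y -> y) <-> x) = 1 -> 3/5 = 3/5
(x -> (x <-> x)) <-> (((x -> x) -> (y -> y)) -> ((y -> y) <-> x)) = 1 <-> 3/5 = 3/5
((!y <-> (y <-> y)) -> (!y -> x)) -> ((x -> (x <-> x)) <-> (((x -> x) -> (y -> y)) -> ((y -> y) <-> x))) = 1 -> 3/5 = 3/5

3/5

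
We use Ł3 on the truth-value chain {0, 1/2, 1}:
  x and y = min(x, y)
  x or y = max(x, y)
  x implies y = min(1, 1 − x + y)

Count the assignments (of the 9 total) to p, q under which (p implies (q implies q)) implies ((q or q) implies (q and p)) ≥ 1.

6

p = 0, q = 0 ↦ 1  ≥
p = 0, q = 1/2 ↦ 1/2  <
p = 0, q = 1 ↦ 0  <
p = 1/2, q = 0 ↦ 1  ≥
p = 1/2, q = 1/2 ↦ 1  ≥
p = 1/2, q = 1 ↦ 1/2  <
p = 1, q = 0 ↦ 1  ≥
p = 1, q = 1/2 ↦ 1  ≥
p = 1, q = 1 ↦ 1  ≥
So 6 of the 9 assignments meet the threshold.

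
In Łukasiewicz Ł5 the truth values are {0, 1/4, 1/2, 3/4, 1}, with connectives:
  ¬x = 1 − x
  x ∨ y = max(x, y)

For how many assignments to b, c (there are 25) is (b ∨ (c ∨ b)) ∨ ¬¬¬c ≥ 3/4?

value 1: 13 assignments (counts)
value 3/4: 9 assignments (counts)
value 1/2: 3 assignments
So 22 of the 25 assignments meet the threshold.

22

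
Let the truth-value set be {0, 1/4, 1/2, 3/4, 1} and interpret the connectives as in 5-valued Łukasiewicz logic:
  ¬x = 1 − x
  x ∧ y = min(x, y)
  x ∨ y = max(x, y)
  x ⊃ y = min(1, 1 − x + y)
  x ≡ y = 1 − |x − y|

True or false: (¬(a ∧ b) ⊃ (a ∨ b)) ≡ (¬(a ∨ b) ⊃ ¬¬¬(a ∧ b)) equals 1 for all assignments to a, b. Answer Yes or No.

Counterexample: take a = 0, b = 0.
a ∧ b = 0 ∧ 0 = 0
¬(a ∧ b) = ¬0 = 1
a ∨ b = 0 ∨ 0 = 0
¬(a ∧ b) ⊃ (a ∨ b) = 1 ⊃ 0 = 0
a ∨ b = 0 ∨ 0 = 0
¬(a ∨ b) = ¬0 = 1
a ∧ b = 0 ∧ 0 = 0
¬(a ∧ b) = ¬0 = 1
¬¬(a ∧ b) = ¬1 = 0
¬¬¬(a ∧ b) = ¬0 = 1
¬(a ∨ b) ⊃ ¬¬¬(a ∧ b) = 1 ⊃ 1 = 1
(¬(a ∧ b) ⊃ (a ∨ b)) ≡ (¬(a ∨ b) ⊃ ¬¬¬(a ∧ b)) = 0 ≡ 1 = 0
This gives 0 ≠ 1.

No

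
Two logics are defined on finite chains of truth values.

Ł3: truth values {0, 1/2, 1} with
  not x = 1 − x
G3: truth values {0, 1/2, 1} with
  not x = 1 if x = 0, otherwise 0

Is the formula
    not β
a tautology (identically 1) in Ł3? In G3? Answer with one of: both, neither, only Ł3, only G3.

In Ł3: at β = 1/2 the value is 1/2 — not a tautology.
In G3: at β = 1/2 the value is 0 — not a tautology.

neither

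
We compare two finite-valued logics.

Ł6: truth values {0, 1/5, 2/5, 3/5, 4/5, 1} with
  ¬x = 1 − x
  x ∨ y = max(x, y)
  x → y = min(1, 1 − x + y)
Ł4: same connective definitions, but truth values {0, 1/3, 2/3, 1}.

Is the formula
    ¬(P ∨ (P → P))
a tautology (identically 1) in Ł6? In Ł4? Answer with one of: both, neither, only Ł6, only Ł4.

neither

In Ł6: at P = 0 the value is 0 — not a tautology.
In Ł4: at P = 0 the value is 0 — not a tautology.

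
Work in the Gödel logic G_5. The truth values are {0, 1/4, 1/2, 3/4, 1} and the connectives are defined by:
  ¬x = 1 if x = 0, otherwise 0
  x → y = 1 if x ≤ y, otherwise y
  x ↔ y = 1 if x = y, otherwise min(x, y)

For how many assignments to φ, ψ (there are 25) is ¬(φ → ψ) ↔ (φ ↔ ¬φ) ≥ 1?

21

value 1: 21 assignments (counts)
value 0: 4 assignments
So 21 of the 25 assignments meet the threshold.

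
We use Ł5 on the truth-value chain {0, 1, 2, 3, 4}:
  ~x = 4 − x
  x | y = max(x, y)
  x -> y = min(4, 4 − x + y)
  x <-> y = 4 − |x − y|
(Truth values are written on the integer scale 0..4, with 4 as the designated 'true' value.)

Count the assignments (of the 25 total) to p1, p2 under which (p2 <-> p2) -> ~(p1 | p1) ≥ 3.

value 4: 5 assignments (counts)
value 3: 5 assignments (counts)
value 2: 5 assignments
value 1: 5 assignments
value 0: 5 assignments
So 10 of the 25 assignments meet the threshold.

10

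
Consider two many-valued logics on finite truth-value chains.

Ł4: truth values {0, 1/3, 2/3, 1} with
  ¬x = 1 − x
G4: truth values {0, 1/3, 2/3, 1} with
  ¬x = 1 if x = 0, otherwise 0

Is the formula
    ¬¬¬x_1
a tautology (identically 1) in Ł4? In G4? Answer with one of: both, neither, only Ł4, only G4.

neither

In Ł4: at x_1 = 1/3 the value is 2/3 — not a tautology.
In G4: at x_1 = 1/3 the value is 0 — not a tautology.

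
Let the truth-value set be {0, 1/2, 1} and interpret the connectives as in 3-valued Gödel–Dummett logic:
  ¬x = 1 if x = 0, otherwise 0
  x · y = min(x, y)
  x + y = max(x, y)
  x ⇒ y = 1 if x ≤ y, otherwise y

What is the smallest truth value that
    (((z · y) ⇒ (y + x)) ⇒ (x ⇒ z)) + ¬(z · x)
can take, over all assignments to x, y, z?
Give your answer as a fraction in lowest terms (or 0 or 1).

1/2

Take x = 1, y = 0, z = 1/2:
z · y = 1/2 · 0 = 0
y + x = 0 + 1 = 1
(z · y) ⇒ (y + x) = 0 ⇒ 1 = 1
x ⇒ z = 1 ⇒ 1/2 = 1/2
((z · y) ⇒ (y + x)) ⇒ (x ⇒ z) = 1 ⇒ 1/2 = 1/2
z · x = 1/2 · 1 = 1/2
¬(z · x) = ¬1/2 = 0
(((z · y) ⇒ (y + x)) ⇒ (x ⇒ z)) + ¬(z · x) = 1/2 + 0 = 1/2
No assignment yields a value below 1/2, so this is the minimum.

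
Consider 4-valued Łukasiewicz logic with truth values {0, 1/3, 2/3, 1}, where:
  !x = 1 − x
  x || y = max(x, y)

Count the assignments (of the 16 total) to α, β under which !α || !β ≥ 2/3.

α = 0, β = 0 ↦ 1  ≥
α = 0, β = 1/3 ↦ 1  ≥
α = 0, β = 2/3 ↦ 1  ≥
α = 0, β = 1 ↦ 1  ≥
α = 1/3, β = 0 ↦ 1  ≥
α = 1/3, β = 1/3 ↦ 2/3  ≥
α = 1/3, β = 2/3 ↦ 2/3  ≥
α = 1/3, β = 1 ↦ 2/3  ≥
α = 2/3, β = 0 ↦ 1  ≥
α = 2/3, β = 1/3 ↦ 2/3  ≥
α = 2/3, β = 2/3 ↦ 1/3  <
α = 2/3, β = 1 ↦ 1/3  <
α = 1, β = 0 ↦ 1  ≥
α = 1, β = 1/3 ↦ 2/3  ≥
α = 1, β = 2/3 ↦ 1/3  <
α = 1, β = 1 ↦ 0  <
So 12 of the 16 assignments meet the threshold.

12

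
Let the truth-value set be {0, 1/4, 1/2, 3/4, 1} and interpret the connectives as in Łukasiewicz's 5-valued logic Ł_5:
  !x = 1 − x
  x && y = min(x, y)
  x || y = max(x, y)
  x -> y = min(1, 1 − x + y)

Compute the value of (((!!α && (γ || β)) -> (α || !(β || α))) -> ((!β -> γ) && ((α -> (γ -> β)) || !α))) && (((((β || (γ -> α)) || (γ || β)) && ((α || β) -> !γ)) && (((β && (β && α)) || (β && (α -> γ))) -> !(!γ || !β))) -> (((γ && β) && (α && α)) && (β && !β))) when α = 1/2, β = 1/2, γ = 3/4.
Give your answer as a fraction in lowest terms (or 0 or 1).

3/4

!α = !1/2 = 1/2
!!α = !1/2 = 1/2
γ || β = 3/4 || 1/2 = 3/4
!!α && (γ || β) = 1/2 && 3/4 = 1/2
β || α = 1/2 || 1/2 = 1/2
!(β || α) = !1/2 = 1/2
α || !(β || α) = 1/2 || 1/2 = 1/2
(!!α && (γ || β)) -> (α || !(β || α)) = 1/2 -> 1/2 = 1
!β = !1/2 = 1/2
!β -> γ = 1/2 -> 3/4 = 1
γ -> β = 3/4 -> 1/2 = 3/4
α -> (γ -> β) = 1/2 -> 3/4 = 1
!α = !1/2 = 1/2
(α -> (γ -> β)) || !α = 1 || 1/2 = 1
(!β -> γ) && ((α -> (γ -> β)) || !α) = 1 && 1 = 1
((!!α && (γ || β)) -> (α || !(β || α))) -> ((!β -> γ) && ((α -> (γ -> β)) || !α)) = 1 -> 1 = 1
γ -> α = 3/4 -> 1/2 = 3/4
β || (γ -> α) = 1/2 || 3/4 = 3/4
γ || β = 3/4 || 1/2 = 3/4
(β || (γ -> α)) || (γ || β) = 3/4 || 3/4 = 3/4
α || β = 1/2 || 1/2 = 1/2
!γ = !3/4 = 1/4
(α || β) -> !γ = 1/2 -> 1/4 = 3/4
((β || (γ -> α)) || (γ || β)) && ((α || β) -> !γ) = 3/4 && 3/4 = 3/4
β && α = 1/2 && 1/2 = 1/2
β && (β && α) = 1/2 && 1/2 = 1/2
α -> γ = 1/2 -> 3/4 = 1
β && (α -> γ) = 1/2 && 1 = 1/2
(β && (β && α)) || (β && (α -> γ)) = 1/2 || 1/2 = 1/2
!γ = !3/4 = 1/4
!β = !1/2 = 1/2
!γ || !β = 1/4 || 1/2 = 1/2
!(!γ || !β) = !1/2 = 1/2
((β && (β && α)) || (β && (α -> γ))) -> !(!γ || !β) = 1/2 -> 1/2 = 1
(((β || (γ -> α)) || (γ || β)) && ((α || β) -> !γ)) && (((β && (β && α)) || (β && (α -> γ))) -> !(!γ || !β)) = 3/4 && 1 = 3/4
γ && β = 3/4 && 1/2 = 1/2
α && α = 1/2 && 1/2 = 1/2
(γ && β) && (α && α) = 1/2 && 1/2 = 1/2
!β = !1/2 = 1/2
β && !β = 1/2 && 1/2 = 1/2
((γ && β) && (α && α)) && (β && !β) = 1/2 && 1/2 = 1/2
((((β || (γ -> α)) || (γ || β)) && ((α || β) -> !γ)) && (((β && (β && α)) || (β && (α -> γ))) -> !(!γ || !β))) -> (((γ && β) && (α && α)) && (β && !β)) = 3/4 -> 1/2 = 3/4
(((!!α && (γ || β)) -> (α || !(β || α))) -> ((!β -> γ) && ((α -> (γ -> β)) || !α))) && (((((β || (γ -> α)) || (γ || β)) && ((α || β) -> !γ)) && (((β && (β && α)) || (β && (α -> γ))) -> !(!γ || !β))) -> (((γ && β) && (α && α)) && (β && !β))) = 1 && 3/4 = 3/4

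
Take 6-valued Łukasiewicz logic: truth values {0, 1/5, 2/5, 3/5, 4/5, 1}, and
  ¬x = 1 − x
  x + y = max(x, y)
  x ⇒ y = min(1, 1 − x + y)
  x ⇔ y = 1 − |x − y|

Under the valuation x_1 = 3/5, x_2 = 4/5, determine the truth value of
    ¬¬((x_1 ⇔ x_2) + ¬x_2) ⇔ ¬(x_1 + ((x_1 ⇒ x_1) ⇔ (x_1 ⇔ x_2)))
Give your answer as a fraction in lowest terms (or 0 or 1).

x_1 ⇔ x_2 = 3/5 ⇔ 4/5 = 4/5
¬x_2 = ¬4/5 = 1/5
(x_1 ⇔ x_2) + ¬x_2 = 4/5 + 1/5 = 4/5
¬((x_1 ⇔ x_2) + ¬x_2) = ¬4/5 = 1/5
¬¬((x_1 ⇔ x_2) + ¬x_2) = ¬1/5 = 4/5
x_1 ⇒ x_1 = 3/5 ⇒ 3/5 = 1
x_1 ⇔ x_2 = 3/5 ⇔ 4/5 = 4/5
(x_1 ⇒ x_1) ⇔ (x_1 ⇔ x_2) = 1 ⇔ 4/5 = 4/5
x_1 + ((x_1 ⇒ x_1) ⇔ (x_1 ⇔ x_2)) = 3/5 + 4/5 = 4/5
¬(x_1 + ((x_1 ⇒ x_1) ⇔ (x_1 ⇔ x_2))) = ¬4/5 = 1/5
¬¬((x_1 ⇔ x_2) + ¬x_2) ⇔ ¬(x_1 + ((x_1 ⇒ x_1) ⇔ (x_1 ⇔ x_2))) = 4/5 ⇔ 1/5 = 2/5

2/5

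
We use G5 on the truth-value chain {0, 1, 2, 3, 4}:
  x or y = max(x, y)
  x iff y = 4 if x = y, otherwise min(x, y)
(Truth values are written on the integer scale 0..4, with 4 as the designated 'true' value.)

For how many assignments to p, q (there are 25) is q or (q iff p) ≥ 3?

13

value 4: 9 assignments (counts)
value 3: 4 assignments (counts)
value 2: 4 assignments
value 1: 4 assignments
value 0: 4 assignments
So 13 of the 25 assignments meet the threshold.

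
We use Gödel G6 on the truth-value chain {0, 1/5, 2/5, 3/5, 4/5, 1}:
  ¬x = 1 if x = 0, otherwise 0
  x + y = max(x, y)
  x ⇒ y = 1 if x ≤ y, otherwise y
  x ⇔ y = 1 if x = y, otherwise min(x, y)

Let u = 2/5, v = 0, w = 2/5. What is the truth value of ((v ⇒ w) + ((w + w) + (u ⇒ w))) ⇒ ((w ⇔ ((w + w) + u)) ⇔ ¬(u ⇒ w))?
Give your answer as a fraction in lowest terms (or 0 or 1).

0

v ⇒ w = 0 ⇒ 2/5 = 1
w + w = 2/5 + 2/5 = 2/5
u ⇒ w = 2/5 ⇒ 2/5 = 1
(w + w) + (u ⇒ w) = 2/5 + 1 = 1
(v ⇒ w) + ((w + w) + (u ⇒ w)) = 1 + 1 = 1
w + w = 2/5 + 2/5 = 2/5
(w + w) + u = 2/5 + 2/5 = 2/5
w ⇔ ((w + w) + u) = 2/5 ⇔ 2/5 = 1
u ⇒ w = 2/5 ⇒ 2/5 = 1
¬(u ⇒ w) = ¬1 = 0
(w ⇔ ((w + w) + u)) ⇔ ¬(u ⇒ w) = 1 ⇔ 0 = 0
((v ⇒ w) + ((w + w) + (u ⇒ w))) ⇒ ((w ⇔ ((w + w) + u)) ⇔ ¬(u ⇒ w)) = 1 ⇒ 0 = 0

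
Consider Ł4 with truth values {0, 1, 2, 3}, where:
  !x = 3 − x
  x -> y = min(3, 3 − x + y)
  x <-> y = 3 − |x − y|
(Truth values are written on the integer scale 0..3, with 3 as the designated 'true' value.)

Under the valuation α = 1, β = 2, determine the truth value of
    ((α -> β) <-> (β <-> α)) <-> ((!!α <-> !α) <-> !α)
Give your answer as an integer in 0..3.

α -> β = 1 -> 2 = 3
β <-> α = 2 <-> 1 = 2
(α -> β) <-> (β <-> α) = 3 <-> 2 = 2
!α = !1 = 2
!!α = !2 = 1
!α = !1 = 2
!!α <-> !α = 1 <-> 2 = 2
!α = !1 = 2
(!!α <-> !α) <-> !α = 2 <-> 2 = 3
((α -> β) <-> (β <-> α)) <-> ((!!α <-> !α) <-> !α) = 2 <-> 3 = 2

2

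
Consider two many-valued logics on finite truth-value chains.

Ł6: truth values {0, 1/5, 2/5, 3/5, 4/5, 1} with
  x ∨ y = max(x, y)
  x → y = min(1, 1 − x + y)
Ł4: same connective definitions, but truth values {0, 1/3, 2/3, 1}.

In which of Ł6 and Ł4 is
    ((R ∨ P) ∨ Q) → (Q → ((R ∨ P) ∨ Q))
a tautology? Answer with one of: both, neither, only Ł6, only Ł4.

both

In Ł6: every assignment gives 1 — tautology.
In Ł4: every assignment gives 1 — tautology.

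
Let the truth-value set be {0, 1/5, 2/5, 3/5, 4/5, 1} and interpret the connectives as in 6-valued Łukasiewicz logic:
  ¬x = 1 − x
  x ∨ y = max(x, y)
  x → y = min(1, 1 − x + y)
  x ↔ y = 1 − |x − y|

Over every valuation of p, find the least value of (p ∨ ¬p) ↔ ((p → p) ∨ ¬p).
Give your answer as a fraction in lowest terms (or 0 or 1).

3/5

Take p = 2/5:
¬p = ¬2/5 = 3/5
p ∨ ¬p = 2/5 ∨ 3/5 = 3/5
p → p = 2/5 → 2/5 = 1
¬p = ¬2/5 = 3/5
(p → p) ∨ ¬p = 1 ∨ 3/5 = 1
(p ∨ ¬p) ↔ ((p → p) ∨ ¬p) = 3/5 ↔ 1 = 3/5
No assignment yields a value below 3/5, so this is the minimum.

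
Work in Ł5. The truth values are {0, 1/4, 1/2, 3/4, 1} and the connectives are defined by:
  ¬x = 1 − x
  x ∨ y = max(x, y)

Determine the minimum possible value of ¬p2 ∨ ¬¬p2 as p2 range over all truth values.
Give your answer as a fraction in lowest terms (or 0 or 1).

Take p2 = 1/2:
¬p2 = ¬1/2 = 1/2
¬p2 = ¬1/2 = 1/2
¬¬p2 = ¬1/2 = 1/2
¬p2 ∨ ¬¬p2 = 1/2 ∨ 1/2 = 1/2
No assignment yields a value below 1/2, so this is the minimum.

1/2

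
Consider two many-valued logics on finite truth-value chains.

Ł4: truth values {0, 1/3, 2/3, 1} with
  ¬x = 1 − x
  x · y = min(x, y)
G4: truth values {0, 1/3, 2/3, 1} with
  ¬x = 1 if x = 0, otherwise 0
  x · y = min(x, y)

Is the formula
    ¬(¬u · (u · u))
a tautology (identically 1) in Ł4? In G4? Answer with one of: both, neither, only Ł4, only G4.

In Ł4: at u = 1/3 the value is 2/3 — not a tautology.
In G4: every assignment gives 1 — tautology.

only G4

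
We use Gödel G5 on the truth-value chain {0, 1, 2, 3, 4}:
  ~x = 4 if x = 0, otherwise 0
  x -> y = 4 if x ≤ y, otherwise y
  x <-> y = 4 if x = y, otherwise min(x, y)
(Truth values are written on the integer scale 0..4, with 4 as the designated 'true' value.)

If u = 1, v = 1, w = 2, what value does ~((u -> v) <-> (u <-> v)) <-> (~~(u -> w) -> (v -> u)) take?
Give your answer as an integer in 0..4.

u -> v = 1 -> 1 = 4
u <-> v = 1 <-> 1 = 4
(u -> v) <-> (u <-> v) = 4 <-> 4 = 4
~((u -> v) <-> (u <-> v)) = ~4 = 0
u -> w = 1 -> 2 = 4
~(u -> w) = ~4 = 0
~~(u -> w) = ~0 = 4
v -> u = 1 -> 1 = 4
~~(u -> w) -> (v -> u) = 4 -> 4 = 4
~((u -> v) <-> (u <-> v)) <-> (~~(u -> w) -> (v -> u)) = 0 <-> 4 = 0

0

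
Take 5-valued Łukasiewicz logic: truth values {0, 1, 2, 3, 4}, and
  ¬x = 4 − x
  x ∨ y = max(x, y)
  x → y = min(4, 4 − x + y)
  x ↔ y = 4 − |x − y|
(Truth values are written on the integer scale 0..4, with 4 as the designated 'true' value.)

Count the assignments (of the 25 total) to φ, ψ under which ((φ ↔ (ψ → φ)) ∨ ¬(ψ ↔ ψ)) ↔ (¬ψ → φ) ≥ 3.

value 4: 16 assignments (counts)
value 3: 8 assignments (counts)
value 2: 1 assignment
So 24 of the 25 assignments meet the threshold.

24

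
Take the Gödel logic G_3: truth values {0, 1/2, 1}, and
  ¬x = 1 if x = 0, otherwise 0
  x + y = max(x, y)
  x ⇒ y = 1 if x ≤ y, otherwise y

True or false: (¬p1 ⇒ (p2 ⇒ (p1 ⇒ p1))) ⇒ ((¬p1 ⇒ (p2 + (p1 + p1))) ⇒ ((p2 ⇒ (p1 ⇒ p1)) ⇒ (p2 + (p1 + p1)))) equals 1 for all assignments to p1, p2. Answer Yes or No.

Counterexample: take p1 = 1/2, p2 = 0.
¬p1 = ¬1/2 = 0
p1 ⇒ p1 = 1/2 ⇒ 1/2 = 1
p2 ⇒ (p1 ⇒ p1) = 0 ⇒ 1 = 1
¬p1 ⇒ (p2 ⇒ (p1 ⇒ p1)) = 0 ⇒ 1 = 1
¬p1 = ¬1/2 = 0
p1 + p1 = 1/2 + 1/2 = 1/2
p2 + (p1 + p1) = 0 + 1/2 = 1/2
¬p1 ⇒ (p2 + (p1 + p1)) = 0 ⇒ 1/2 = 1
p1 ⇒ p1 = 1/2 ⇒ 1/2 = 1
p2 ⇒ (p1 ⇒ p1) = 0 ⇒ 1 = 1
p1 + p1 = 1/2 + 1/2 = 1/2
p2 + (p1 + p1) = 0 + 1/2 = 1/2
(p2 ⇒ (p1 ⇒ p1)) ⇒ (p2 + (p1 + p1)) = 1 ⇒ 1/2 = 1/2
(¬p1 ⇒ (p2 + (p1 + p1))) ⇒ ((p2 ⇒ (p1 ⇒ p1)) ⇒ (p2 + (p1 + p1))) = 1 ⇒ 1/2 = 1/2
(¬p1 ⇒ (p2 ⇒ (p1 ⇒ p1))) ⇒ ((¬p1 ⇒ (p2 + (p1 + p1))) ⇒ ((p2 ⇒ (p1 ⇒ p1)) ⇒ (p2 + (p1 + p1)))) = 1 ⇒ 1/2 = 1/2
This gives 1/2 ≠ 1.

No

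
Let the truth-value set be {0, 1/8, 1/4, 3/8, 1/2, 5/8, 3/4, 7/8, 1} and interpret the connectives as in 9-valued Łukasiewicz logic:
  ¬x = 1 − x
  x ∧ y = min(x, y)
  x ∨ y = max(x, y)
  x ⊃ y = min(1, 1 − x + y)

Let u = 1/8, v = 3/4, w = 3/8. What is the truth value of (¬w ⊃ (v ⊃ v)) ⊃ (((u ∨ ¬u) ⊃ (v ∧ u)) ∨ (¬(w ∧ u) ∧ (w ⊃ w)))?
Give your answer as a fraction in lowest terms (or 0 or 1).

¬w = ¬3/8 = 5/8
v ⊃ v = 3/4 ⊃ 3/4 = 1
¬w ⊃ (v ⊃ v) = 5/8 ⊃ 1 = 1
¬u = ¬1/8 = 7/8
u ∨ ¬u = 1/8 ∨ 7/8 = 7/8
v ∧ u = 3/4 ∧ 1/8 = 1/8
(u ∨ ¬u) ⊃ (v ∧ u) = 7/8 ⊃ 1/8 = 1/4
w ∧ u = 3/8 ∧ 1/8 = 1/8
¬(w ∧ u) = ¬1/8 = 7/8
w ⊃ w = 3/8 ⊃ 3/8 = 1
¬(w ∧ u) ∧ (w ⊃ w) = 7/8 ∧ 1 = 7/8
((u ∨ ¬u) ⊃ (v ∧ u)) ∨ (¬(w ∧ u) ∧ (w ⊃ w)) = 1/4 ∨ 7/8 = 7/8
(¬w ⊃ (v ⊃ v)) ⊃ (((u ∨ ¬u) ⊃ (v ∧ u)) ∨ (¬(w ∧ u) ∧ (w ⊃ w))) = 1 ⊃ 7/8 = 7/8

7/8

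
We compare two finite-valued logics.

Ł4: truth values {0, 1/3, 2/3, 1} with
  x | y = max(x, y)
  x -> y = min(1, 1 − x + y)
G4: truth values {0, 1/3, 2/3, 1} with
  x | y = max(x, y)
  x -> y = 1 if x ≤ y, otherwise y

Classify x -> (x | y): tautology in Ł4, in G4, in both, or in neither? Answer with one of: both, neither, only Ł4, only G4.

both

In Ł4: every assignment gives 1 — tautology.
In G4: every assignment gives 1 — tautology.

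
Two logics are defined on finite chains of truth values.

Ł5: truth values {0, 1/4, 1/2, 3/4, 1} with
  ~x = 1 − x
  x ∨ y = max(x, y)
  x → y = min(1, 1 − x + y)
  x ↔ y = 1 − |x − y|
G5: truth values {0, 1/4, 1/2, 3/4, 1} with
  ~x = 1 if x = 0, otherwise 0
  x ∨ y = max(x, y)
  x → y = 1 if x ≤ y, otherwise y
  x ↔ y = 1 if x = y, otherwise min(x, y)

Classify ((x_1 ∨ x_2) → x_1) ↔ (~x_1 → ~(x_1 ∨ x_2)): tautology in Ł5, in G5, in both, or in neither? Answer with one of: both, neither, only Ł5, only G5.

only Ł5

In Ł5: every assignment gives 1 — tautology.
In G5: at x_1 = 1/4, x_2 = 1/2 the value is 1/4 — not a tautology.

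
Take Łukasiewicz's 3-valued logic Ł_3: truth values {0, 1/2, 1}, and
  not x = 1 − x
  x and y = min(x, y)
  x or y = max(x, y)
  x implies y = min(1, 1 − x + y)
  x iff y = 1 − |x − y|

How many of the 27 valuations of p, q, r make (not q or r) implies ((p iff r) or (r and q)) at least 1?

18

value 1: 18 assignments (counts)
value 1/2: 7 assignments
value 0: 2 assignments
So 18 of the 27 assignments meet the threshold.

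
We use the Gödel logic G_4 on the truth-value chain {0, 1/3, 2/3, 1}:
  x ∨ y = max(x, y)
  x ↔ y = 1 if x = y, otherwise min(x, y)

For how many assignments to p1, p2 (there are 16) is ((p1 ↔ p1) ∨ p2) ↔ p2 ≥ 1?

4

p1 = 0, p2 = 0 ↦ 0  <
p1 = 0, p2 = 1/3 ↦ 1/3  <
p1 = 0, p2 = 2/3 ↦ 2/3  <
p1 = 0, p2 = 1 ↦ 1  ≥
p1 = 1/3, p2 = 0 ↦ 0  <
p1 = 1/3, p2 = 1/3 ↦ 1/3  <
p1 = 1/3, p2 = 2/3 ↦ 2/3  <
p1 = 1/3, p2 = 1 ↦ 1  ≥
p1 = 2/3, p2 = 0 ↦ 0  <
p1 = 2/3, p2 = 1/3 ↦ 1/3  <
p1 = 2/3, p2 = 2/3 ↦ 2/3  <
p1 = 2/3, p2 = 1 ↦ 1  ≥
p1 = 1, p2 = 0 ↦ 0  <
p1 = 1, p2 = 1/3 ↦ 1/3  <
p1 = 1, p2 = 2/3 ↦ 2/3  <
p1 = 1, p2 = 1 ↦ 1  ≥
So 4 of the 16 assignments meet the threshold.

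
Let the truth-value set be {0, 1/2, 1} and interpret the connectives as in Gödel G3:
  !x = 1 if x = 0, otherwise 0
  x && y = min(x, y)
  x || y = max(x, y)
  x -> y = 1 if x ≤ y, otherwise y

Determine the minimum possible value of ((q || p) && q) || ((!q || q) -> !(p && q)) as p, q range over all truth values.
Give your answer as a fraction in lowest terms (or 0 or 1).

1/2

Take p = 1/2, q = 1/2:
q || p = 1/2 || 1/2 = 1/2
(q || p) && q = 1/2 && 1/2 = 1/2
!q = !1/2 = 0
!q || q = 0 || 1/2 = 1/2
p && q = 1/2 && 1/2 = 1/2
!(p && q) = !1/2 = 0
(!q || q) -> !(p && q) = 1/2 -> 0 = 0
((q || p) && q) || ((!q || q) -> !(p && q)) = 1/2 || 0 = 1/2
No assignment yields a value below 1/2, so this is the minimum.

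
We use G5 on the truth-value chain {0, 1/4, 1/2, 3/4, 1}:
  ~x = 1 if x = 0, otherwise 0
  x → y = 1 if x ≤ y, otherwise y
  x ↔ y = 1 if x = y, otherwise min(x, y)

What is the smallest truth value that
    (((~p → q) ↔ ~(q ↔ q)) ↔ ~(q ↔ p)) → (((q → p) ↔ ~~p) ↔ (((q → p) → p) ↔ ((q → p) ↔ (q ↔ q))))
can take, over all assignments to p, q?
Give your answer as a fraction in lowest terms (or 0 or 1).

1/4

Take p = 1/4, q = 1/4:
~p = ~1/4 = 0
~p → q = 0 → 1/4 = 1
q ↔ q = 1/4 ↔ 1/4 = 1
~(q ↔ q) = ~1 = 0
(~p → q) ↔ ~(q ↔ q) = 1 ↔ 0 = 0
q ↔ p = 1/4 ↔ 1/4 = 1
~(q ↔ p) = ~1 = 0
((~p → q) ↔ ~(q ↔ q)) ↔ ~(q ↔ p) = 0 ↔ 0 = 1
q → p = 1/4 → 1/4 = 1
~p = ~1/4 = 0
~~p = ~0 = 1
(q → p) ↔ ~~p = 1 ↔ 1 = 1
q → p = 1/4 → 1/4 = 1
(q → p) → p = 1 → 1/4 = 1/4
q → p = 1/4 → 1/4 = 1
q ↔ q = 1/4 ↔ 1/4 = 1
(q → p) ↔ (q ↔ q) = 1 ↔ 1 = 1
((q → p) → p) ↔ ((q → p) ↔ (q ↔ q)) = 1/4 ↔ 1 = 1/4
((q → p) ↔ ~~p) ↔ (((q → p) → p) ↔ ((q → p) ↔ (q ↔ q))) = 1 ↔ 1/4 = 1/4
(((~p → q) ↔ ~(q ↔ q)) ↔ ~(q ↔ p)) → (((q → p) ↔ ~~p) ↔ (((q → p) → p) ↔ ((q → p) ↔ (q ↔ q)))) = 1 → 1/4 = 1/4
No assignment yields a value below 1/4, so this is the minimum.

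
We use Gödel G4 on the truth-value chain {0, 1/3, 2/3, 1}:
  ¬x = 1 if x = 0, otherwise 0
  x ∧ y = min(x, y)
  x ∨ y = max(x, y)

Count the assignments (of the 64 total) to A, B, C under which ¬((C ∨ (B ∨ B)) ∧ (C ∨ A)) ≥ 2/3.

value 1: 7 assignments (counts)
value 0: 57 assignments
So 7 of the 64 assignments meet the threshold.

7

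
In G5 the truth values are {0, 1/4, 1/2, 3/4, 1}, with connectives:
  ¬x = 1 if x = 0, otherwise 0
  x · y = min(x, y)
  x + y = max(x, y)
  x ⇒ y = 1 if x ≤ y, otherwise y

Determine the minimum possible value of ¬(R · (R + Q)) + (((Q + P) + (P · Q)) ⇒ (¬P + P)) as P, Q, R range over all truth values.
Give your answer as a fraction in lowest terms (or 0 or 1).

Take P = 1/4, Q = 1/2, R = 1/4:
R + Q = 1/4 + 1/2 = 1/2
R · (R + Q) = 1/4 · 1/2 = 1/4
¬(R · (R + Q)) = ¬1/4 = 0
Q + P = 1/2 + 1/4 = 1/2
P · Q = 1/4 · 1/2 = 1/4
(Q + P) + (P · Q) = 1/2 + 1/4 = 1/2
¬P = ¬1/4 = 0
¬P + P = 0 + 1/4 = 1/4
((Q + P) + (P · Q)) ⇒ (¬P + P) = 1/2 ⇒ 1/4 = 1/4
¬(R · (R + Q)) + (((Q + P) + (P · Q)) ⇒ (¬P + P)) = 0 + 1/4 = 1/4
No assignment yields a value below 1/4, so this is the minimum.

1/4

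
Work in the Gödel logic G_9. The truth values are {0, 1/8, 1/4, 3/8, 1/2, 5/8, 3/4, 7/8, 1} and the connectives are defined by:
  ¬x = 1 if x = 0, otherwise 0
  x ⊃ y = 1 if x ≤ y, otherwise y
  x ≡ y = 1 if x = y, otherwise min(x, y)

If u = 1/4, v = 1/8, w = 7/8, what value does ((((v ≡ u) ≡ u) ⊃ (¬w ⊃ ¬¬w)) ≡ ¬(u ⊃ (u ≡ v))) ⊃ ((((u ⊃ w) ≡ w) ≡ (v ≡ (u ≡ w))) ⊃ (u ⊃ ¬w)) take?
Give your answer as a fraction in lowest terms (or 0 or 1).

v ≡ u = 1/8 ≡ 1/4 = 1/8
(v ≡ u) ≡ u = 1/8 ≡ 1/4 = 1/8
¬w = ¬7/8 = 0
¬w = ¬7/8 = 0
¬¬w = ¬0 = 1
¬w ⊃ ¬¬w = 0 ⊃ 1 = 1
((v ≡ u) ≡ u) ⊃ (¬w ⊃ ¬¬w) = 1/8 ⊃ 1 = 1
u ≡ v = 1/4 ≡ 1/8 = 1/8
u ⊃ (u ≡ v) = 1/4 ⊃ 1/8 = 1/8
¬(u ⊃ (u ≡ v)) = ¬1/8 = 0
(((v ≡ u) ≡ u) ⊃ (¬w ⊃ ¬¬w)) ≡ ¬(u ⊃ (u ≡ v)) = 1 ≡ 0 = 0
u ⊃ w = 1/4 ⊃ 7/8 = 1
(u ⊃ w) ≡ w = 1 ≡ 7/8 = 7/8
u ≡ w = 1/4 ≡ 7/8 = 1/4
v ≡ (u ≡ w) = 1/8 ≡ 1/4 = 1/8
((u ⊃ w) ≡ w) ≡ (v ≡ (u ≡ w)) = 7/8 ≡ 1/8 = 1/8
¬w = ¬7/8 = 0
u ⊃ ¬w = 1/4 ⊃ 0 = 0
(((u ⊃ w) ≡ w) ≡ (v ≡ (u ≡ w))) ⊃ (u ⊃ ¬w) = 1/8 ⊃ 0 = 0
((((v ≡ u) ≡ u) ⊃ (¬w ⊃ ¬¬w)) ≡ ¬(u ⊃ (u ≡ v))) ⊃ ((((u ⊃ w) ≡ w) ≡ (v ≡ (u ≡ w))) ⊃ (u ⊃ ¬w)) = 0 ⊃ 0 = 1

1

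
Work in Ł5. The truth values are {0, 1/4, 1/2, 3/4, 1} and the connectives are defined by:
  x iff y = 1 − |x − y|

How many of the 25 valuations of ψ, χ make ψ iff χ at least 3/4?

13

value 1: 5 assignments (counts)
value 3/4: 8 assignments (counts)
value 1/2: 6 assignments
value 1/4: 4 assignments
value 0: 2 assignments
So 13 of the 25 assignments meet the threshold.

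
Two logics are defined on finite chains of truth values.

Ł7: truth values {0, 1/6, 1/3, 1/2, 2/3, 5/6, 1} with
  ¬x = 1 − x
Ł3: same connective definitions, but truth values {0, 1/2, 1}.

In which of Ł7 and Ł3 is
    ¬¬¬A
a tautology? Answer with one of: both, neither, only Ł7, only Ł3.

neither

In Ł7: at A = 1/6 the value is 5/6 — not a tautology.
In Ł3: at A = 1/2 the value is 1/2 — not a tautology.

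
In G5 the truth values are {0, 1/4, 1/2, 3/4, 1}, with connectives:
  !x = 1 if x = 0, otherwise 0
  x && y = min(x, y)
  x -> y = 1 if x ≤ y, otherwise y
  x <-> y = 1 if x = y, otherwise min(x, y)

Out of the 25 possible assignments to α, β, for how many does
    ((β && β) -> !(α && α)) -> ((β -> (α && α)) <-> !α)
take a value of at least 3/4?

value 1: 17 assignments (counts)
value 0: 8 assignments
So 17 of the 25 assignments meet the threshold.

17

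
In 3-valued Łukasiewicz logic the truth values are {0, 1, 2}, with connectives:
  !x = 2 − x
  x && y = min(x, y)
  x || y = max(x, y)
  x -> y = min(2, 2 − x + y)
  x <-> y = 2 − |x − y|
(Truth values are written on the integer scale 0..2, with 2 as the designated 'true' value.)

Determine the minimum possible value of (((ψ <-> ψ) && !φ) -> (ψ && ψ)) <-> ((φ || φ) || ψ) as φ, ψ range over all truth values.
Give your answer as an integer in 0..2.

1

Take φ = 1, ψ = 1:
ψ <-> ψ = 1 <-> 1 = 2
!φ = !1 = 1
(ψ <-> ψ) && !φ = 2 && 1 = 1
ψ && ψ = 1 && 1 = 1
((ψ <-> ψ) && !φ) -> (ψ && ψ) = 1 -> 1 = 2
φ || φ = 1 || 1 = 1
(φ || φ) || ψ = 1 || 1 = 1
(((ψ <-> ψ) && !φ) -> (ψ && ψ)) <-> ((φ || φ) || ψ) = 2 <-> 1 = 1
No assignment yields a value below 1, so this is the minimum.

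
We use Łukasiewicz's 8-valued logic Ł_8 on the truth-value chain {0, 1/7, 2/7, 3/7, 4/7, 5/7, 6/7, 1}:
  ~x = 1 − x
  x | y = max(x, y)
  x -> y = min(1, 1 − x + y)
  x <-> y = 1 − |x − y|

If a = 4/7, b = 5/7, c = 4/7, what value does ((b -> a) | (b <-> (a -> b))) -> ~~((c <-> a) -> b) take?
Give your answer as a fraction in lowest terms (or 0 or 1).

b -> a = 5/7 -> 4/7 = 6/7
a -> b = 4/7 -> 5/7 = 1
b <-> (a -> b) = 5/7 <-> 1 = 5/7
(b -> a) | (b <-> (a -> b)) = 6/7 | 5/7 = 6/7
c <-> a = 4/7 <-> 4/7 = 1
(c <-> a) -> b = 1 -> 5/7 = 5/7
~((c <-> a) -> b) = ~5/7 = 2/7
~~((c <-> a) -> b) = ~2/7 = 5/7
((b -> a) | (b <-> (a -> b))) -> ~~((c <-> a) -> b) = 6/7 -> 5/7 = 6/7

6/7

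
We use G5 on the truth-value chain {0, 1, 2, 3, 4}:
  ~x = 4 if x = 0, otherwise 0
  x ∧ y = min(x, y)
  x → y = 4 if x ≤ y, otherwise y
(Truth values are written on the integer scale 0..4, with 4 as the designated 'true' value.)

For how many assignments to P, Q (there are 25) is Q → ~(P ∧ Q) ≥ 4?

9

value 4: 9 assignments (counts)
value 0: 16 assignments
So 9 of the 25 assignments meet the threshold.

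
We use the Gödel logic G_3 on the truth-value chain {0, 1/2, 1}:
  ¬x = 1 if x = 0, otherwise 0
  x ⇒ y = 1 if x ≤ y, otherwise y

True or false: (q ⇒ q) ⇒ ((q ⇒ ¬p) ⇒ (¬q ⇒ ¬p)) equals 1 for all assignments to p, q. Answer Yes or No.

No

Counterexample: take p = 1/2, q = 0.
q ⇒ q = 0 ⇒ 0 = 1
¬p = ¬1/2 = 0
q ⇒ ¬p = 0 ⇒ 0 = 1
¬q = ¬0 = 1
¬p = ¬1/2 = 0
¬q ⇒ ¬p = 1 ⇒ 0 = 0
(q ⇒ ¬p) ⇒ (¬q ⇒ ¬p) = 1 ⇒ 0 = 0
(q ⇒ q) ⇒ ((q ⇒ ¬p) ⇒ (¬q ⇒ ¬p)) = 1 ⇒ 0 = 0
This gives 0 ≠ 1.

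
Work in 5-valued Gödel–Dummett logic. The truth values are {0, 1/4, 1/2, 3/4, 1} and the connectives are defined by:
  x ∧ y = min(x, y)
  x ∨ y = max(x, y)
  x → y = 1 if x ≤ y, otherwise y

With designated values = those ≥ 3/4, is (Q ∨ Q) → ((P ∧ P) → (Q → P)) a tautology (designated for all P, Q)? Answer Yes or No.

At P = 1/2, Q = 1/4, for instance:
Q ∨ Q = 1/4 ∨ 1/4 = 1/4
P ∧ P = 1/2 ∧ 1/2 = 1/2
Q → P = 1/4 → 1/2 = 1
(P ∧ P) → (Q → P) = 1/2 → 1 = 1
(Q ∨ Q) → ((P ∧ P) → (Q → P)) = 1/4 → 1 = 1
and checking the remaining 24 assignments likewise gives ≥ 3/4 in every case.

Yes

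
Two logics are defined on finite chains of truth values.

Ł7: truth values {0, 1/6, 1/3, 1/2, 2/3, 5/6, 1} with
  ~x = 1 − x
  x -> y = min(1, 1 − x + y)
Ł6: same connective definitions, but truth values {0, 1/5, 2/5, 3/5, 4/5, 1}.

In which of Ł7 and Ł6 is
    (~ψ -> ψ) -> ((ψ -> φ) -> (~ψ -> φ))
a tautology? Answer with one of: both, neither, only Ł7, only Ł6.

both

In Ł7: every assignment gives 1 — tautology.
In Ł6: every assignment gives 1 — tautology.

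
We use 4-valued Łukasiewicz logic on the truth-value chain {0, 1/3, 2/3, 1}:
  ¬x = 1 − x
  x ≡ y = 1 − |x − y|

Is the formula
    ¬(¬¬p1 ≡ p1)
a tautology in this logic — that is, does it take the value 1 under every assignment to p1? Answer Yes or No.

Counterexample: take p1 = 0.
¬p1 = ¬0 = 1
¬¬p1 = ¬1 = 0
¬¬p1 ≡ p1 = 0 ≡ 0 = 1
¬(¬¬p1 ≡ p1) = ¬1 = 0
This gives 0 ≠ 1.

No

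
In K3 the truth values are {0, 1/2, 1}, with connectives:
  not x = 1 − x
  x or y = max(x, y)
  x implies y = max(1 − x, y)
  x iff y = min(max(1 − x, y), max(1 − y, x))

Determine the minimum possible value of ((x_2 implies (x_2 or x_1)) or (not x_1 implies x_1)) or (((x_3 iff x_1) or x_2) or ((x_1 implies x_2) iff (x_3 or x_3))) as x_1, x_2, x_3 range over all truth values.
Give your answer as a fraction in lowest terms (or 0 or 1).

1/2

Take x_1 = 0, x_2 = 1/2, x_3 = 1/2:
x_2 or x_1 = 1/2 or 0 = 1/2
x_2 implies (x_2 or x_1) = 1/2 implies 1/2 = 1/2
not x_1 = not 0 = 1
not x_1 implies x_1 = 1 implies 0 = 0
(x_2 implies (x_2 or x_1)) or (not x_1 implies x_1) = 1/2 or 0 = 1/2
x_3 iff x_1 = 1/2 iff 0 = 1/2
(x_3 iff x_1) or x_2 = 1/2 or 1/2 = 1/2
x_1 implies x_2 = 0 implies 1/2 = 1
x_3 or x_3 = 1/2 or 1/2 = 1/2
(x_1 implies x_2) iff (x_3 or x_3) = 1 iff 1/2 = 1/2
((x_3 iff x_1) or x_2) or ((x_1 implies x_2) iff (x_3 or x_3)) = 1/2 or 1/2 = 1/2
((x_2 implies (x_2 or x_1)) or (not x_1 implies x_1)) or (((x_3 iff x_1) or x_2) or ((x_1 implies x_2) iff (x_3 or x_3))) = 1/2 or 1/2 = 1/2
No assignment yields a value below 1/2, so this is the minimum.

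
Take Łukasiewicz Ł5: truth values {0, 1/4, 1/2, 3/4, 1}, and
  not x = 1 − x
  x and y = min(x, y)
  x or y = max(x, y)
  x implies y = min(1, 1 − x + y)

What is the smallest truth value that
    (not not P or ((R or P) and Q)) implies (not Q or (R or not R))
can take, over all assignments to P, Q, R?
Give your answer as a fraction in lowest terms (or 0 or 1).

Take P = 1, Q = 1/2, R = 1/2:
not P = not 1 = 0
not not P = not 0 = 1
R or P = 1/2 or 1 = 1
(R or P) and Q = 1 and 1/2 = 1/2
not not P or ((R or P) and Q) = 1 or 1/2 = 1
not Q = not 1/2 = 1/2
not R = not 1/2 = 1/2
R or not R = 1/2 or 1/2 = 1/2
not Q or (R or not R) = 1/2 or 1/2 = 1/2
(not not P or ((R or P) and Q)) implies (not Q or (R or not R)) = 1 implies 1/2 = 1/2
No assignment yields a value below 1/2, so this is the minimum.

1/2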